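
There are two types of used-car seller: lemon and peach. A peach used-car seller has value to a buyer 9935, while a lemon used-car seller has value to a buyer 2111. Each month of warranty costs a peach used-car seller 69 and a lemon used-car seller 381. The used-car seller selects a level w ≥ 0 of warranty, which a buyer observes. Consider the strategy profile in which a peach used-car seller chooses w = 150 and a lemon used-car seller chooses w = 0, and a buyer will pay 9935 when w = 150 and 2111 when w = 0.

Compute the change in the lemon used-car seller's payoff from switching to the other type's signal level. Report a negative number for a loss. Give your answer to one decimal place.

-49326.0

Playing w = 0 the lemon used-car seller receives 2111.
Deviating to w = 150 brings payment 9935 at cost 381 × 150 = 57150, netting -47215.
Gain from deviating: -47215 − 2111 = -49326.0.
The gain is negative, so the lemon type's incentive-compatibility constraint is satisfied.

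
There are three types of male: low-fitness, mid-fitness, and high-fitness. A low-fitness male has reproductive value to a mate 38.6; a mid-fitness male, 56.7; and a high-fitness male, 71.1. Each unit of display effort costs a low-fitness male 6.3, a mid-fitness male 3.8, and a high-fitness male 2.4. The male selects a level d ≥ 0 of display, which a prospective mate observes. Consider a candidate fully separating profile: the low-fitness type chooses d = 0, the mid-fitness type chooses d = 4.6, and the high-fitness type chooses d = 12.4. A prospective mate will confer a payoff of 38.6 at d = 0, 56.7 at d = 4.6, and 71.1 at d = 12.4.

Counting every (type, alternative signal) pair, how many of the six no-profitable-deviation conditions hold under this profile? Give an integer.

Low-fitness (own payoff 38.6): to d=4.6 gives 56.7 − 6.3×4.6 = 27.72 → no gain ✓; to d=12.4 gives 71.1 − 6.3×12.4 = -7.02 → no gain ✓.
High-fitness (own payoff 71.1 − 2.4×12.4 = 41.34): to d=0 gives 38.6 → no gain ✓; to d=4.6 gives 56.7 − 2.4×4.6 = 45.66 → profitable ✗.
Mid-fitness (own payoff 56.7 − 3.8×4.6 = 39.22): to d=0 gives 38.6 → no gain ✓; to d=12.4 gives 71.1 − 3.8×12.4 = 23.98 → no gain ✓.
5 of the 6 constraints hold; not an equilibrium.

5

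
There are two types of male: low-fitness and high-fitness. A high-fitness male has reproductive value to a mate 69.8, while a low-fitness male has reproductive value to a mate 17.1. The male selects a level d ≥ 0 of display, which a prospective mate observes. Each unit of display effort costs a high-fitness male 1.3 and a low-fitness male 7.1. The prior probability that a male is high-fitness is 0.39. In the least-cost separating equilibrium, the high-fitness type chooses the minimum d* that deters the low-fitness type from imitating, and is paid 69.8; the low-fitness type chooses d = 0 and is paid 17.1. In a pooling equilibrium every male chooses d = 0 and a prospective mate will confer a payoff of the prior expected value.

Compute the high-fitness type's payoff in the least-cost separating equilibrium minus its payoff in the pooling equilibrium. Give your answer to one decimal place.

Least-cost separating signal: d* solves 17.1 = 69.8 − 7.1·d*, so d* = (69.8 − 17.1)/7.1 ≈ 7.4225.
High-fitness type's separating payoff: 69.8 − 1.3 × d* = 69.8 − 1.3 × (69.8 − 17.1)/7.1 = 69.8 − 68.51/7.1 ≈ 60.151.
Pooling payoff: 0.39 × 69.8 + 0.61 × 17.1 = 37.653.
Difference: 60.151 − 37.653 = 22.498, i.e. 22.5 to one decimal place.
The high-fitness type prefers to separate.

22.5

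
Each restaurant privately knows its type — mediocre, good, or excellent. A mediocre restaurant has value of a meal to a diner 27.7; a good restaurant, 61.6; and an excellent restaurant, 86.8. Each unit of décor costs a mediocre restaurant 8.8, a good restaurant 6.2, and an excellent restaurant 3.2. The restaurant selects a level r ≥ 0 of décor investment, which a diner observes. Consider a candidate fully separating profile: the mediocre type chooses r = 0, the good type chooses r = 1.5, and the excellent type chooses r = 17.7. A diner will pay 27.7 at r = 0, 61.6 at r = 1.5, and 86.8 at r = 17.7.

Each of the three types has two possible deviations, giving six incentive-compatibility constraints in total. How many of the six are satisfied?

4

Good (own payoff 61.6 − 6.2×1.5 = 52.3): to r=0 gives 27.7 → no gain ✓; to r=17.7 gives 86.8 − 6.2×17.7 = -22.94 → no gain ✓.
Mediocre (own payoff 27.7): to r=1.5 gives 61.6 − 8.8×1.5 = 48.4 → profitable ✗; to r=17.7 gives 86.8 − 8.8×17.7 = -68.96 → no gain ✓.
Excellent (own payoff 86.8 − 3.2×17.7 = 30.16): to r=0 gives 27.7 → no gain ✓; to r=1.5 gives 61.6 − 3.2×1.5 = 56.8 → profitable ✗.
4 of the 6 constraints hold; not an equilibrium.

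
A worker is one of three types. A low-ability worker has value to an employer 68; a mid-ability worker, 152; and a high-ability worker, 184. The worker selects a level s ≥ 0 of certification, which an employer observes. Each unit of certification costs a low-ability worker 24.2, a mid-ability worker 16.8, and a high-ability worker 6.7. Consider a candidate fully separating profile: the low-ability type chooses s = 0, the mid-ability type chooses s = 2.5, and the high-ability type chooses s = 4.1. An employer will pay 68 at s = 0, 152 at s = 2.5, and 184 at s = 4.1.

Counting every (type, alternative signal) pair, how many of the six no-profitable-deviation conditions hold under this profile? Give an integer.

Low-ability (own payoff 68): to s=2.5 gives 152 − 24.2×2.5 = 91.5 → profitable ✗; to s=4.1 gives 184 − 24.2×4.1 = 84.78 → profitable ✗.
Mid-ability (own payoff 152 − 16.8×2.5 = 110): to s=0 gives 68 → no gain ✓; to s=4.1 gives 184 − 16.8×4.1 = 115.12 → profitable ✗.
High-ability (own payoff 184 − 6.7×4.1 = 156.53): to s=0 gives 68 → no gain ✓; to s=2.5 gives 152 − 6.7×2.5 = 135.25 → no gain ✓.
3 of the 6 constraints hold; not an equilibrium.

3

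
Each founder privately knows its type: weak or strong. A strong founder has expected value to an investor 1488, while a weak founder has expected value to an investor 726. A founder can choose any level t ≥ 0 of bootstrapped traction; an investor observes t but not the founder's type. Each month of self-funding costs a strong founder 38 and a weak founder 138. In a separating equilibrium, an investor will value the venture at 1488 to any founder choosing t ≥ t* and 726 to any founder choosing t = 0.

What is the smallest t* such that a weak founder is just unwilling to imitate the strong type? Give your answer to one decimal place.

5.5

A weak founder choosing t = 0 receives 726.
Imitating at t* instead would pay 1488 at cost 138·t*, netting 1488 − 138·t*.
Indifference: 726 = 1488 − 138·t*, so t* = (1488 − 726) / 138 ≈ 5.5.
This is the weak type's binding incentive-compatibility constraint; any t ≥ 5.5 sustains separation on that side.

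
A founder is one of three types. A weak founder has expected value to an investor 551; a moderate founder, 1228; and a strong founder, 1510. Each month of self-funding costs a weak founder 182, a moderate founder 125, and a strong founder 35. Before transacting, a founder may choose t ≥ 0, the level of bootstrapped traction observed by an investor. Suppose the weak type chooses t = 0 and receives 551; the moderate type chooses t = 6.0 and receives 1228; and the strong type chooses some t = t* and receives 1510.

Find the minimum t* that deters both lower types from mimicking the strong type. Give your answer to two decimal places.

8.26

Weak type (on-path payoff 551) won't mimic when 551 ≥ 1510 − 182·t*, i.e. t* ≥ 5.27.
Moderate type (on-path payoff 1228 − 125×6.0 = 478) won't mimic when 478 ≥ 1510 − 125·t*, i.e. t* ≥ 8.26.
Both must hold, so t* = max(5.27, 8.26) = 8.26. The moderate type's constraint binds.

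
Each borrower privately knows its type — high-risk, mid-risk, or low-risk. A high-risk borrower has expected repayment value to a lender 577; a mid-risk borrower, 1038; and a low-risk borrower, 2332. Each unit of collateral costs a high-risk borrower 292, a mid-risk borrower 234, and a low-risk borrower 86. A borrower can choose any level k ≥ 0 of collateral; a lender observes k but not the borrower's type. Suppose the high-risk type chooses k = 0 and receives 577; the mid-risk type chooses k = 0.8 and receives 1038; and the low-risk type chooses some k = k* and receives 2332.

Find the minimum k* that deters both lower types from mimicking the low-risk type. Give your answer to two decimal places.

6.33

Mid-risk type (on-path payoff 1038 − 234×0.8 = 850.8) won't mimic when 850.8 ≥ 2332 − 234·k*, i.e. k* ≥ 6.33.
High-risk type (on-path payoff 577) won't mimic when 577 ≥ 2332 − 292·k*, i.e. k* ≥ 6.01.
Both must hold, so k* = max(6.01, 6.33) = 6.33. The mid-risk type's constraint binds.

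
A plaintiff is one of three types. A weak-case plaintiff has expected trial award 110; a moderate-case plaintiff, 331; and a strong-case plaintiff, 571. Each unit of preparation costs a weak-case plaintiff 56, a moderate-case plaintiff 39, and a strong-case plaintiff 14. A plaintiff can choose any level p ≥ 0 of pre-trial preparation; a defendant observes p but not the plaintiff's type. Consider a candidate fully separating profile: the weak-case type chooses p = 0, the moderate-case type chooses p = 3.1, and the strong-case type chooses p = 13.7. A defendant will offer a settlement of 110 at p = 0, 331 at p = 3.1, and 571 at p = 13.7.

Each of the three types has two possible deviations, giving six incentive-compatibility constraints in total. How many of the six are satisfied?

5

Moderate-case (own payoff 331 − 39×3.1 = 210.1): to p=0 gives 110 → no gain ✓; to p=13.7 gives 571 − 39×13.7 = 36.7 → no gain ✓.
Strong-case (own payoff 571 − 14×13.7 = 379.2): to p=0 gives 110 → no gain ✓; to p=3.1 gives 331 − 14×3.1 = 287.6 → no gain ✓.
Weak-case (own payoff 110): to p=3.1 gives 331 − 56×3.1 = 157.4 → profitable ✗; to p=13.7 gives 571 − 56×13.7 = -196.2 → no gain ✓.
5 of the 6 constraints hold; not an equilibrium.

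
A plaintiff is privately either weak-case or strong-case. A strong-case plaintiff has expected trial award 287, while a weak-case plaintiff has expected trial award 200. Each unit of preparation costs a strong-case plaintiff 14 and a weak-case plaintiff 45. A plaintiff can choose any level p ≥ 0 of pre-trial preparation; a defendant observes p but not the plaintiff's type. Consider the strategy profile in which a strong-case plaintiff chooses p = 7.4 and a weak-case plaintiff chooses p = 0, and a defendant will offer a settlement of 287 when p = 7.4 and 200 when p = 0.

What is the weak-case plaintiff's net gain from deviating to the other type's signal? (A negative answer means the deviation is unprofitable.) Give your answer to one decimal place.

-246.0

Playing p = 0 the weak-case plaintiff receives 200.
Deviating to p = 7.4 brings payment 287 at cost 45 × 7.4 = 333, netting -46.
Gain from deviating: -46 − 200 = -246.0.
The gain is negative, so the weak-case type's incentive-compatibility constraint is satisfied.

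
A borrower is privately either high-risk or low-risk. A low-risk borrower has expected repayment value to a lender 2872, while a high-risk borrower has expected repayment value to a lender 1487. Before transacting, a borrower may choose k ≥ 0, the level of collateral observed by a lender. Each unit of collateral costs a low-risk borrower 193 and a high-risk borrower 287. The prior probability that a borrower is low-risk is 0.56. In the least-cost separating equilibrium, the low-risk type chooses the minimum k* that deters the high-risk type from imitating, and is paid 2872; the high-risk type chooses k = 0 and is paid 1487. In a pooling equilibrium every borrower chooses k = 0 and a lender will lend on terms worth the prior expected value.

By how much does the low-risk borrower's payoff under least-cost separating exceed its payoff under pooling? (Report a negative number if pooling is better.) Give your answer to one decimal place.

Least-cost separating signal: k* solves 1487 = 2872 − 287·k*, so k* = (2872 − 1487)/287 ≈ 4.8258.
Low-risk type's separating payoff: 2872 − 193 × k* = 2872 − 193 × (2872 − 1487)/287 = 2872 − 267305/287 ≈ 1940.624.
Pooling payoff: 0.56 × 2872 + 0.44 × 1487 = 2262.6.
Difference: 1940.624 − 2262.6 = -321.976, i.e. -322.0 to one decimal place.
The low-risk type would prefer the pooling outcome.

-322.0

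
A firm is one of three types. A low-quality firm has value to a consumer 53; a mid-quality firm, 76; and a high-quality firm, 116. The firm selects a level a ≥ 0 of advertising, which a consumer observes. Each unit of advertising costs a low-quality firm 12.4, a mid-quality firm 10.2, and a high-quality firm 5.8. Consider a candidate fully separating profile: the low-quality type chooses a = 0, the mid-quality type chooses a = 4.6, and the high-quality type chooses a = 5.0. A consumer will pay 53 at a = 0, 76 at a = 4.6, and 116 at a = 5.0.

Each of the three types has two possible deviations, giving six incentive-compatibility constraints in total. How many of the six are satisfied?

3

Mid-quality (own payoff 76 − 10.2×4.6 = 29.08): to a=0 gives 53 → profitable ✗; to a=5.0 gives 116 − 10.2×5.0 = 65 → profitable ✗.
High-quality (own payoff 116 − 5.8×5.0 = 87): to a=0 gives 53 → no gain ✓; to a=4.6 gives 76 − 5.8×4.6 = 49.32 → no gain ✓.
Low-quality (own payoff 53): to a=4.6 gives 76 − 12.4×4.6 = 18.96 → no gain ✓; to a=5.0 gives 116 − 12.4×5.0 = 54 → profitable ✗.
3 of the 6 constraints hold; not an equilibrium.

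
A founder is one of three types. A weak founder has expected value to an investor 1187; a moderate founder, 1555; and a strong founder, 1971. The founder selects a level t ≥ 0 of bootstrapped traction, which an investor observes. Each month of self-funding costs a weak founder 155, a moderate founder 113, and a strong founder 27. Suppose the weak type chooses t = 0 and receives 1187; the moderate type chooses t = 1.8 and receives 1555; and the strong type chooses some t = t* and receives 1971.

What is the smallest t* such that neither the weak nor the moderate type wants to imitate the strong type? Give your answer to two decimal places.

5.48

Moderate type (on-path payoff 1555 − 113×1.8 = 1351.6) won't mimic when 1351.6 ≥ 1971 − 113·t*, i.e. t* ≥ 5.48.
Weak type (on-path payoff 1187) won't mimic when 1187 ≥ 1971 − 155·t*, i.e. t* ≥ 5.06.
Both must hold, so t* = max(5.06, 5.48) = 5.48. The moderate type's constraint binds.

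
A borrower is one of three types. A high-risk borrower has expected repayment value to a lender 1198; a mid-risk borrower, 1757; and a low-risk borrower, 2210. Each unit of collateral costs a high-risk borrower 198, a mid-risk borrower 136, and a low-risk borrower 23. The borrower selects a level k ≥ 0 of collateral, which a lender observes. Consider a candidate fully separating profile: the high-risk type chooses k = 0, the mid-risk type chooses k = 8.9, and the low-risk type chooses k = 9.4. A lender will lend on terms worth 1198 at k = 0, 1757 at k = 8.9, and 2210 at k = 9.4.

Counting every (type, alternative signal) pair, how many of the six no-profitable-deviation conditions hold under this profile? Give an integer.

Low-risk (own payoff 2210 − 23×9.4 = 1993.8): to k=0 gives 1198 → no gain ✓; to k=8.9 gives 1757 − 23×8.9 = 1552.3 → no gain ✓.
High-risk (own payoff 1198): to k=8.9 gives 1757 − 198×8.9 = -5.2 → no gain ✓; to k=9.4 gives 2210 − 198×9.4 = 348.8 → no gain ✓.
Mid-risk (own payoff 1757 − 136×8.9 = 546.6): to k=0 gives 1198 → profitable ✗; to k=9.4 gives 2210 − 136×9.4 = 931.6 → profitable ✗.
4 of the 6 constraints hold; not an equilibrium.

4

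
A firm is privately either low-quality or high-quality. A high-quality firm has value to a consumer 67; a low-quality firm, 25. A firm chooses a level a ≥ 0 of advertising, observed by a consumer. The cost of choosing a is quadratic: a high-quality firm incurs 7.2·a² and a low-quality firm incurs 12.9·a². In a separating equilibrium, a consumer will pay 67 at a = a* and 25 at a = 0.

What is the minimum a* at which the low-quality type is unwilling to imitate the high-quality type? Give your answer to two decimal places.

The low-quality type at a = 0 receives 25; imitating at a* yields 67 − 12.9·a*².
Indifference: 25 = 67 − 12.9·a*², so a*² = (67 − 25) / 12.9 ≈ 3.2558.
a* = √3.2558 ≈ 1.80.

1.80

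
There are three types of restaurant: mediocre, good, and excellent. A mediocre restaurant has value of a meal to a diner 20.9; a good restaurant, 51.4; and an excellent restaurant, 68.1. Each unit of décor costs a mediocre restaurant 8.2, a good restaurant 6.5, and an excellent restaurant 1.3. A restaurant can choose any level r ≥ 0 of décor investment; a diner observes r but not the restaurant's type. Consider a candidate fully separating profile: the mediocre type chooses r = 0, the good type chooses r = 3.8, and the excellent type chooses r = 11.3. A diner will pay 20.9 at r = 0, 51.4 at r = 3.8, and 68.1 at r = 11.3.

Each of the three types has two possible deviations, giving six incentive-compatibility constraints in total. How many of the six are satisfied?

Mediocre (own payoff 20.9): to r=3.8 gives 51.4 − 8.2×3.8 = 20.24 → no gain ✓; to r=11.3 gives 68.1 − 8.2×11.3 = -24.56 → no gain ✓.
Good (own payoff 51.4 − 6.5×3.8 = 26.7): to r=0 gives 20.9 → no gain ✓; to r=11.3 gives 68.1 − 6.5×11.3 = -5.35 → no gain ✓.
Excellent (own payoff 68.1 − 1.3×11.3 = 53.41): to r=0 gives 20.9 → no gain ✓; to r=3.8 gives 51.4 − 1.3×3.8 = 46.46 → no gain ✓.
6 of the 6 constraints hold; this profile is a separating equilibrium.

6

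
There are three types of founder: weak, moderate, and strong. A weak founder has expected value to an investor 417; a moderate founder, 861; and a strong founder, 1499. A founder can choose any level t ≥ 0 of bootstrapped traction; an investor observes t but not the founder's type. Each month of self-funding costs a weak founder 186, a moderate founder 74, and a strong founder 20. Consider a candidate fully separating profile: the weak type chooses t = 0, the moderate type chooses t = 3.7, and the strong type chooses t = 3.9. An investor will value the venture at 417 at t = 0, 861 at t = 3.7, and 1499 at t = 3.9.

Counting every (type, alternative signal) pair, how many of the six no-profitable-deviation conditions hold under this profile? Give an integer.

Strong (own payoff 1499 − 20×3.9 = 1421): to t=0 gives 417 → no gain ✓; to t=3.7 gives 861 − 20×3.7 = 787 → no gain ✓.
Weak (own payoff 417): to t=3.7 gives 861 − 186×3.7 = 172.8 → no gain ✓; to t=3.9 gives 1499 − 186×3.9 = 773.6 → profitable ✗.
Moderate (own payoff 861 − 74×3.7 = 587.2): to t=0 gives 417 → no gain ✓; to t=3.9 gives 1499 − 74×3.9 = 1210.4 → profitable ✗.
4 of the 6 constraints hold; not an equilibrium.

4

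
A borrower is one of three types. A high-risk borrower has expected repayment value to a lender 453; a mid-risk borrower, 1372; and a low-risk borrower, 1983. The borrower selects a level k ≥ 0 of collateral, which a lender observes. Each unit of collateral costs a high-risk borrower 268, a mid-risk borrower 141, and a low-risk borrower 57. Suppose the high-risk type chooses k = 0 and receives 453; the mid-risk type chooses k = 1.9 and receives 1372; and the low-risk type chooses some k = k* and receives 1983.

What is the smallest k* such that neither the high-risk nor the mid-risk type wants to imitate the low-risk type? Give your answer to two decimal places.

6.23

High-risk type (on-path payoff 453) won't mimic when 453 ≥ 1983 − 268·k*, i.e. k* ≥ 5.71.
Mid-risk type (on-path payoff 1372 − 141×1.9 = 1104.1) won't mimic when 1104.1 ≥ 1983 − 141·k*, i.e. k* ≥ 6.23.
Both must hold, so k* = max(5.71, 6.23) = 6.23. The mid-risk type's constraint binds.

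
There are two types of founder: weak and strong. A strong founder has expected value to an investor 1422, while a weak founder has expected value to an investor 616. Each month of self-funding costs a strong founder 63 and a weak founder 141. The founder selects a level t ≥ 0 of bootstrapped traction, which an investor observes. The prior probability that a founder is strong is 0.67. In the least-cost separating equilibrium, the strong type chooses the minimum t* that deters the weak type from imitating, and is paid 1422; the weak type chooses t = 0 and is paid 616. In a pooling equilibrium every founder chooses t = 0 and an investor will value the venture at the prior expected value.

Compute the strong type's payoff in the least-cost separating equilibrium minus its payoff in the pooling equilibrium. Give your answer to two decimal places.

Least-cost separating signal: t* solves 616 = 1422 − 141·t*, so t* = (1422 − 616)/141 ≈ 5.7163.
Strong type's separating payoff: 1422 − 63 × t* = 1422 − 63 × (1422 − 616)/141 = 1422 − 50778/141 ≈ 1061.8723.
Pooling payoff: 0.67 × 1422 + 0.33 × 616 = 1156.02.
Difference: 1061.8723 − 1156.02 = -94.1477, i.e. -94.15 to two decimal places.
The strong type would prefer the pooling outcome.

-94.15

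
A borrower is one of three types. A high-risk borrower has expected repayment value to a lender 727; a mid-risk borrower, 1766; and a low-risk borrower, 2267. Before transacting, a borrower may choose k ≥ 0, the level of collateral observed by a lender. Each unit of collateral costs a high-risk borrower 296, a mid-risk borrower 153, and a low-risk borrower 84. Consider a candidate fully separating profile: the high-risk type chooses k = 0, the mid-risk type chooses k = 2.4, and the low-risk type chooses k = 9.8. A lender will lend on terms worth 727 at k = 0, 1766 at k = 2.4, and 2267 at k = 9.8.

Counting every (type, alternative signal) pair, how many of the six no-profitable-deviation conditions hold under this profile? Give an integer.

Low-risk (own payoff 2267 − 84×9.8 = 1443.8): to k=0 gives 727 → no gain ✓; to k=2.4 gives 1766 − 84×2.4 = 1564.4 → profitable ✗.
High-risk (own payoff 727): to k=2.4 gives 1766 − 296×2.4 = 1055.6 → profitable ✗; to k=9.8 gives 2267 − 296×9.8 = -633.8 → no gain ✓.
Mid-risk (own payoff 1766 − 153×2.4 = 1398.8): to k=0 gives 727 → no gain ✓; to k=9.8 gives 2267 − 153×9.8 = 767.6 → no gain ✓.
4 of the 6 constraints hold; not an equilibrium.

4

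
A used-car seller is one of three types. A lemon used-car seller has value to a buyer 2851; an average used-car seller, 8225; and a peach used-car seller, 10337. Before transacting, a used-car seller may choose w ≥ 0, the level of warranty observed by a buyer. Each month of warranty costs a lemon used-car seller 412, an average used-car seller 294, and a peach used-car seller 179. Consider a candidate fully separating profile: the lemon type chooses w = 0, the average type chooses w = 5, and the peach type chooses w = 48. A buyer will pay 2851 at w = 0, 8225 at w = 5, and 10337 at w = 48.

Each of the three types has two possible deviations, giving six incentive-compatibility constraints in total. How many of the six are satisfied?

3

Peach (own payoff 10337 − 179×48 = 1745): to w=0 gives 2851 → profitable ✗; to w=5 gives 8225 − 179×5 = 7330 → profitable ✗.
Average (own payoff 8225 − 294×5 = 6755): to w=0 gives 2851 → no gain ✓; to w=48 gives 10337 − 294×48 = -3775 → no gain ✓.
Lemon (own payoff 2851): to w=5 gives 8225 − 412×5 = 6165 → profitable ✗; to w=48 gives 10337 − 412×48 = -9439 → no gain ✓.
3 of the 6 constraints hold; not an equilibrium.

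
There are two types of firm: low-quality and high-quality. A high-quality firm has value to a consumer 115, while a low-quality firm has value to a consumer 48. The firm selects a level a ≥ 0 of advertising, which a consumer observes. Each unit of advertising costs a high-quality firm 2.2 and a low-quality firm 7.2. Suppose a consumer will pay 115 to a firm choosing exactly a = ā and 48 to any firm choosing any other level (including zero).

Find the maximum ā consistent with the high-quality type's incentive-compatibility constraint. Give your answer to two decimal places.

30.45

Choosing ā yields the high-quality type 115 − 2.2·ā; choosing zero yields 48.
The high-quality type is indifferent at 115 − 2.2·ā = 48, i.e. ā = (115 − 48) / 2.2 ≈ 30.45.
For any ā above 30.45 the high-quality type would rather pool at zero, so separation collapses.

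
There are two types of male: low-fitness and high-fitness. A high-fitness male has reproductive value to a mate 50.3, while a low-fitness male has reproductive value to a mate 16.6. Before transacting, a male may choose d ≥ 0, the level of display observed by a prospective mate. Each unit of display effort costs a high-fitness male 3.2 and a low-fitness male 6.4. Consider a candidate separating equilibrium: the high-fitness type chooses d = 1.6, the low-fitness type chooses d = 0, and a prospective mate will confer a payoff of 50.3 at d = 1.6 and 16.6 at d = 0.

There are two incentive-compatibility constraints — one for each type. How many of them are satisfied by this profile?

1

High-fitness type: signal → 50.3 − 3.2 × 1.6 = 45.18; deviate to 0 → 16.6. IC holds (45.18 ≥ 16.6).
Low-fitness type: stay at 0 → 16.6; mimic → 50.3 − 6.4 × 1.6 = 40.06. IC fails (16.6 < 40.06).
1 of 2 constraints hold, so this profile is not an equilibrium.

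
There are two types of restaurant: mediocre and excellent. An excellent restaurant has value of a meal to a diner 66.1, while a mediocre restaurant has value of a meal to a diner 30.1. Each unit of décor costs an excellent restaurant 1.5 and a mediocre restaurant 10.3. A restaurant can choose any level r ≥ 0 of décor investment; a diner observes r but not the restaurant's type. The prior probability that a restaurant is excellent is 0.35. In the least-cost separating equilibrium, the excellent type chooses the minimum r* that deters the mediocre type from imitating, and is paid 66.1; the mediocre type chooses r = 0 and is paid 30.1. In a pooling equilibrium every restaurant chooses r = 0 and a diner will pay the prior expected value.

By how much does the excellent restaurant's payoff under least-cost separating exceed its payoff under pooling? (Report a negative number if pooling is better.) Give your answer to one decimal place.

Least-cost separating signal: r* solves 30.1 = 66.1 − 10.3·r*, so r* = (66.1 − 30.1)/10.3 ≈ 3.4951.
Excellent type's separating payoff: 66.1 − 1.5 × r* = 66.1 − 1.5 × (66.1 − 30.1)/10.3 = 66.1 − 54/10.3 ≈ 60.857.
Pooling payoff: 0.35 × 66.1 + 0.65 × 30.1 = 42.7.
Difference: 60.857 − 42.7 = 18.157, i.e. 18.2 to one decimal place.
The excellent type prefers to separate.

18.2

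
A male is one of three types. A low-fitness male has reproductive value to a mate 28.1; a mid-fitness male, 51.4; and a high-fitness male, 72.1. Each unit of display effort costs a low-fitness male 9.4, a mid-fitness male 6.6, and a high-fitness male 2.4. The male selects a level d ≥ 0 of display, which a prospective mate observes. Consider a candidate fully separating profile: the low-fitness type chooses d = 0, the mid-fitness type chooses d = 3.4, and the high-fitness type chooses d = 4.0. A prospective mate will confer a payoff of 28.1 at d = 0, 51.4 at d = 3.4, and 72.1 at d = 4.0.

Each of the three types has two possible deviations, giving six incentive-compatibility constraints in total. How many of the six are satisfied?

Low-fitness (own payoff 28.1): to d=3.4 gives 51.4 − 9.4×3.4 = 19.44 → no gain ✓; to d=4.0 gives 72.1 − 9.4×4.0 = 34.5 → profitable ✗.
Mid-fitness (own payoff 51.4 − 6.6×3.4 = 28.96): to d=0 gives 28.1 → no gain ✓; to d=4.0 gives 72.1 − 6.6×4.0 = 45.7 → profitable ✗.
High-fitness (own payoff 72.1 − 2.4×4.0 = 62.5): to d=0 gives 28.1 → no gain ✓; to d=3.4 gives 51.4 − 2.4×3.4 = 43.24 → no gain ✓.
4 of the 6 constraints hold; not an equilibrium.

4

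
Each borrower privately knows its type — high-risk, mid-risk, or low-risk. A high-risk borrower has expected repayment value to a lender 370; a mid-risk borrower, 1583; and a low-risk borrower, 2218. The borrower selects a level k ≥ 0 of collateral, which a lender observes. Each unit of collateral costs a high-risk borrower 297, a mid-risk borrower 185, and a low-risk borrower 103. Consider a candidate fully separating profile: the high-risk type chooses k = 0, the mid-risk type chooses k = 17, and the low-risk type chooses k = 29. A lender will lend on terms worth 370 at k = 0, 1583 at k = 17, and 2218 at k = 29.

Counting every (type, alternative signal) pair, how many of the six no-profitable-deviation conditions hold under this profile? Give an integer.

Mid-risk (own payoff 1583 − 185×17 = -1562): to k=0 gives 370 → profitable ✗; to k=29 gives 2218 − 185×29 = -3147 → no gain ✓.
High-risk (own payoff 370): to k=17 gives 1583 − 297×17 = -3466 → no gain ✓; to k=29 gives 2218 − 297×29 = -6395 → no gain ✓.
Low-risk (own payoff 2218 − 103×29 = -769): to k=0 gives 370 → profitable ✗; to k=17 gives 1583 − 103×17 = -168 → profitable ✗.
3 of the 6 constraints hold; not an equilibrium.

3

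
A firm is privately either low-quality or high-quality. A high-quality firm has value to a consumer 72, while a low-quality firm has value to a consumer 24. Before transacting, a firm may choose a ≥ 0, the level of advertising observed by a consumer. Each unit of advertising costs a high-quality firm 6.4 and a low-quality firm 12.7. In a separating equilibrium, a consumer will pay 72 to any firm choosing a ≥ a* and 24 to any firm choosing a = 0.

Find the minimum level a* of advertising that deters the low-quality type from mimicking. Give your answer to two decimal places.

3.78

A low-quality firm choosing a = 0 receives 24.
Imitating at a* instead would pay 72 at cost 12.7·a*, netting 72 − 12.7·a*.
Indifference: 24 = 72 − 12.7·a*, so a* = (72 − 24) / 12.7 ≈ 3.78.
This is the low-quality type's binding incentive-compatibility constraint; any a ≥ 3.78 sustains separation on that side.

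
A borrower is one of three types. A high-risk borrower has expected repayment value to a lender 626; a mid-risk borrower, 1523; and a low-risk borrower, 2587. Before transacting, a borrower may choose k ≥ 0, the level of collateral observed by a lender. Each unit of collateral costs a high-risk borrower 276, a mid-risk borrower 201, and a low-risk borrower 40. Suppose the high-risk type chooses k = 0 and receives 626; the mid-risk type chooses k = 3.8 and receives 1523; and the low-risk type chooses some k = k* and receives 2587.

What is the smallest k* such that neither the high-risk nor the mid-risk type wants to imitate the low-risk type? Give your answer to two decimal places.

9.09

High-risk type (on-path payoff 626) won't mimic when 626 ≥ 2587 − 276·k*, i.e. k* ≥ 7.11.
Mid-risk type (on-path payoff 1523 − 201×3.8 = 759.2) won't mimic when 759.2 ≥ 2587 − 201·k*, i.e. k* ≥ 9.09.
Both must hold, so k* = max(7.11, 9.09) = 9.09. The mid-risk type's constraint binds.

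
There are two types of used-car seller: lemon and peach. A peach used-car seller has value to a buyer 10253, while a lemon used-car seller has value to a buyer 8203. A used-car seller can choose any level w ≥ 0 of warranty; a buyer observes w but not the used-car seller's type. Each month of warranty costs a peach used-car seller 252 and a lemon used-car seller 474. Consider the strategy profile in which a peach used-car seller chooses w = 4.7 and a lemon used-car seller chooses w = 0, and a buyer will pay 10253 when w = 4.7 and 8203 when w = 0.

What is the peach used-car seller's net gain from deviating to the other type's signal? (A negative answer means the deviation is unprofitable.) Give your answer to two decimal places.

-865.60

Playing w = 4.7 the peach used-car seller receives 10253 − 252 × 4.7 = 9068.6.
Deviating to w = 0 yields 8203 instead.
Gain from deviating: 8203 − 9068.6 = -865.60.
The gain is negative, so the peach type's incentive-compatibility constraint is satisfied.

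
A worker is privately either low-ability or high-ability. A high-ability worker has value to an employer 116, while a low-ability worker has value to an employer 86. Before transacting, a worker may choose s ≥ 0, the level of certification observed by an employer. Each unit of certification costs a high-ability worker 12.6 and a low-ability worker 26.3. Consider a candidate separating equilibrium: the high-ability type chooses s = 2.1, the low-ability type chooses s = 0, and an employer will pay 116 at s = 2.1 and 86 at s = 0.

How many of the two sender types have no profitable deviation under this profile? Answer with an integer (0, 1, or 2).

Low-ability type: stay at 0 → 86; mimic → 116 − 26.3 × 2.1 = 60.77. IC holds (86 ≥ 60.77).
High-ability type: signal → 116 − 12.6 × 2.1 = 89.54; deviate to 0 → 86. IC holds (89.54 ≥ 86).
2 of 2 constraints hold, so this is a separating equilibrium.

2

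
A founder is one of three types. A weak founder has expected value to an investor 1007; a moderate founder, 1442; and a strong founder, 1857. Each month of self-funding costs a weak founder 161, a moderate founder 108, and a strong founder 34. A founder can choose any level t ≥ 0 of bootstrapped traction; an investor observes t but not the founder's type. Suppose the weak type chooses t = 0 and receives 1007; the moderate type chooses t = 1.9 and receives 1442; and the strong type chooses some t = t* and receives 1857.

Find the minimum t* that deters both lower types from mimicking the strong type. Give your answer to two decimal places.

5.74

Moderate type (on-path payoff 1442 − 108×1.9 = 1236.8) won't mimic when 1236.8 ≥ 1857 − 108·t*, i.e. t* ≥ 5.74.
Weak type (on-path payoff 1007) won't mimic when 1007 ≥ 1857 − 161·t*, i.e. t* ≥ 5.28.
Both must hold, so t* = max(5.28, 5.74) = 5.74. The moderate type's constraint binds.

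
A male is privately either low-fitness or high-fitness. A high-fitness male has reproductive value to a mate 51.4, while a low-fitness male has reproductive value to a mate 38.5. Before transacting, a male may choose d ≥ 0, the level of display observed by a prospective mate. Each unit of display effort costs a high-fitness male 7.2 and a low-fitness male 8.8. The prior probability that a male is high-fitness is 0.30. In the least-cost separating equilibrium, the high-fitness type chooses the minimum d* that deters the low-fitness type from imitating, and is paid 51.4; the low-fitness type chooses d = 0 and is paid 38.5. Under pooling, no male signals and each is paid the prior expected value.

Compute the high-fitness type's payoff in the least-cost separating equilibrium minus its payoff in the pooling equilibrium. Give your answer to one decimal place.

-1.5

Least-cost separating signal: d* solves 38.5 = 51.4 − 8.8·d*, so d* = (51.4 − 38.5)/8.8 ≈ 1.4659.
High-fitness type's separating payoff: 51.4 − 7.2 × d* = 51.4 − 7.2 × (51.4 − 38.5)/8.8 = 51.4 − 92.88/8.8 ≈ 40.845.
Pooling payoff: 0.30 × 51.4 + 0.70 × 38.5 = 42.37.
Difference: 40.845 − 42.37 = -1.525, i.e. -1.5 to one decimal place.
The high-fitness type would prefer the pooling outcome.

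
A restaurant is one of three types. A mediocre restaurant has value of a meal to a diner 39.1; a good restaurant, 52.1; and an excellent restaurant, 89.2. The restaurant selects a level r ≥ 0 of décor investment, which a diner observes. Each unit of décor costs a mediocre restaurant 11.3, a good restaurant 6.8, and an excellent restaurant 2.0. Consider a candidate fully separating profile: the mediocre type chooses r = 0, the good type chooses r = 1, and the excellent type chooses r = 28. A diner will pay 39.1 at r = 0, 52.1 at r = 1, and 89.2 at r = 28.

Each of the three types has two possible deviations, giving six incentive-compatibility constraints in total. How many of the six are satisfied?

3

Excellent (own payoff 89.2 − 2.0×28 = 33.2): to r=0 gives 39.1 → profitable ✗; to r=1 gives 52.1 − 2.0×1 = 50.1 → profitable ✗.
Mediocre (own payoff 39.1): to r=1 gives 52.1 − 11.3×1 = 40.8 → profitable ✗; to r=28 gives 89.2 − 11.3×28 = -227.2 → no gain ✓.
Good (own payoff 52.1 − 6.8×1 = 45.3): to r=0 gives 39.1 → no gain ✓; to r=28 gives 89.2 − 6.8×28 = -101.2 → no gain ✓.
3 of the 6 constraints hold; not an equilibrium.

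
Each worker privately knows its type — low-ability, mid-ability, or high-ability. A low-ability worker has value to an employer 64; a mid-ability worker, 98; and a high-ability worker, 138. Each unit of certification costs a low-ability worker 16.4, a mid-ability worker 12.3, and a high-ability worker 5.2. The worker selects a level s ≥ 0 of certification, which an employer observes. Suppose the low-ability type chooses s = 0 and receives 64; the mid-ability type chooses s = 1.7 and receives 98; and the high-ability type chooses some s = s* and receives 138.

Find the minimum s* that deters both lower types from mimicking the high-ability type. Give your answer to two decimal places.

Low-ability type (on-path payoff 64) won't mimic when 64 ≥ 138 − 16.4·s*, i.e. s* ≥ 4.51.
Mid-ability type (on-path payoff 98 − 12.3×1.7 = 77.09) won't mimic when 77.09 ≥ 138 − 12.3·s*, i.e. s* ≥ 4.95.
Both must hold, so s* = max(4.51, 4.95) = 4.95. The mid-ability type's constraint binds.

4.95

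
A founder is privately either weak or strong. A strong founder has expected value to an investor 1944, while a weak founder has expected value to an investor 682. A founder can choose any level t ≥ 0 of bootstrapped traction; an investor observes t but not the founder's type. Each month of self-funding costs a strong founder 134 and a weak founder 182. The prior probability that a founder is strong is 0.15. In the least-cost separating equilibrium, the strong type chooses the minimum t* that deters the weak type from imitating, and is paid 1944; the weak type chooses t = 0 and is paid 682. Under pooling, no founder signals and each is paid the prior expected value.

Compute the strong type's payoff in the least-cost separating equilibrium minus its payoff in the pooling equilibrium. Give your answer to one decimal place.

143.5

Least-cost separating signal: t* solves 682 = 1944 − 182·t*, so t* = (1944 − 682)/182 ≈ 6.9341.
Strong type's separating payoff: 1944 − 134 × t* = 1944 − 134 × (1944 − 682)/182 = 1944 − 169108/182 ≈ 1014.835.
Pooling payoff: 0.15 × 1944 + 0.85 × 682 = 871.3.
Difference: 1014.835 − 871.3 = 143.535, i.e. 143.5 to one decimal place.
The strong type prefers to separate.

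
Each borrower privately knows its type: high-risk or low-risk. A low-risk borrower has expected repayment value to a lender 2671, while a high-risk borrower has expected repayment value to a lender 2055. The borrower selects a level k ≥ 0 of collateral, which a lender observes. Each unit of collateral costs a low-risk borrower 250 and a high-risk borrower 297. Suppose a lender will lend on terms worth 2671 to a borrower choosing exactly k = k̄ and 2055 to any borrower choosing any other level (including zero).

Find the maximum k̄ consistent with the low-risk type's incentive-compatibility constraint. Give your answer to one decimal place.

Choosing k̄ yields the low-risk type 2671 − 250·k̄; choosing zero yields 2055.
The low-risk type is indifferent at 2671 − 250·k̄ = 2055, i.e. k̄ = (2671 − 2055) / 250 ≈ 2.5.
For any k̄ above 2.5 the low-risk type would rather pool at zero, so separation collapses.

2.5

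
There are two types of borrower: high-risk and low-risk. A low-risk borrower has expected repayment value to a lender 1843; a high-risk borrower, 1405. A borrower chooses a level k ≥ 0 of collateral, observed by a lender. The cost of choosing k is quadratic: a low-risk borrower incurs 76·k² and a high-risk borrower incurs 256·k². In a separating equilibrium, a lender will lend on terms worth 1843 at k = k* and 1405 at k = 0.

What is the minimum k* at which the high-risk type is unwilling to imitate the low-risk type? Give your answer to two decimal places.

The high-risk type at k = 0 receives 1405; imitating at k* yields 1843 − 256·k*².
Indifference: 1405 = 1843 − 256·k*², so k*² = (1843 − 1405) / 256 ≈ 1.7109.
k* = √1.7109 ≈ 1.31.

1.31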